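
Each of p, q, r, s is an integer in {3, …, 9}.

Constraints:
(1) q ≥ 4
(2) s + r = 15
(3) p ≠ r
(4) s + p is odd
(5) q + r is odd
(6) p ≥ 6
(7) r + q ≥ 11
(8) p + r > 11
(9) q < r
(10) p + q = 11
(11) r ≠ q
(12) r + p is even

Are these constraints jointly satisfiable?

One satisfying assignment is p = 6, q = 5, r = 8, s = 7.
For the less obvious constraints — constraint 2: s + r = 15; constraint 7: r + q = 13 — and the others hold by inspection.

Satisfiable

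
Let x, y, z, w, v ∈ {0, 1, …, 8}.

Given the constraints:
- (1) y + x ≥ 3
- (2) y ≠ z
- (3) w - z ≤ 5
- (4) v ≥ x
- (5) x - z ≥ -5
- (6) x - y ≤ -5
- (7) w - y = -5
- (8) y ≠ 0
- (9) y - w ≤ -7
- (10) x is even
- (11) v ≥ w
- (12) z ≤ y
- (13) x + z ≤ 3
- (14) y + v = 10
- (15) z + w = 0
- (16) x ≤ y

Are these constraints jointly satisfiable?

Unsatisfiable

Constraints 3, 5, 6, and 9 give y − x ≥ 5, x − z ≥ -5, z − w ≥ -5, w − y ≥ 7.
Adding all 4 inequalities: the left sides telescope to 0, and the right sides sum to 5 + (-5) + (-5) + 7 = 2. So 0 ≥ 2, which is false.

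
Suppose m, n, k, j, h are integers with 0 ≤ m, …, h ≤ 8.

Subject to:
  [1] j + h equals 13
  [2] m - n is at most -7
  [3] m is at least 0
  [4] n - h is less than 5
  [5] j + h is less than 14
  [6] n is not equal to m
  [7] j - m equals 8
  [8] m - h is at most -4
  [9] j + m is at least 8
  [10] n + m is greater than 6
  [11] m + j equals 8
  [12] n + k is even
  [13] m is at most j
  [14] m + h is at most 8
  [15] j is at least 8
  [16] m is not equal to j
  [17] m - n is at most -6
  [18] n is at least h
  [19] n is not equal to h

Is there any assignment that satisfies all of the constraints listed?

Satisfiable

Setting (m, n, k, j, h) = (0, 7, 5, 8, 5) satisfies everything: constraint 1: j + h = 13; constraint 2: m - n = -7, and the others follow.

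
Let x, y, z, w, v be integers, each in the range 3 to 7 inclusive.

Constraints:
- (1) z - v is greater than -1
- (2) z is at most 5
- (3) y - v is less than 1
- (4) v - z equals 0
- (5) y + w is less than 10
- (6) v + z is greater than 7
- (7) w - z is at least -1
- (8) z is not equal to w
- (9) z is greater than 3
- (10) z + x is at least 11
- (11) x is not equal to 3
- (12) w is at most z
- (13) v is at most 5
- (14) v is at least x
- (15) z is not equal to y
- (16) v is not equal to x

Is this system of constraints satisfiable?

Unsatisfiable

From constraint 2: z ≤ 5. From constraints 13 and 14: x ≤ v ≤ 5. Hence z + x ≤ 10. But constraint 10 requires z + x ≥ 11, and 11 > 10. Contradiction.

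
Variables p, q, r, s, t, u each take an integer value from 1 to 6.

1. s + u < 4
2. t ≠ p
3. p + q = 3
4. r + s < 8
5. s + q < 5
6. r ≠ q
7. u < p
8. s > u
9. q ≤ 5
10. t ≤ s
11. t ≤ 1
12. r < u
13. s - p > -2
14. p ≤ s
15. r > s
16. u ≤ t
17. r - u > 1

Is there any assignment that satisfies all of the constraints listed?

Constraints 7, 12, 14, and 15 give s < r, r < u, u < p, p ≤ s. Chaining: s < r < u < p ≤ s, which forces s < s — impossible.

Unsatisfiable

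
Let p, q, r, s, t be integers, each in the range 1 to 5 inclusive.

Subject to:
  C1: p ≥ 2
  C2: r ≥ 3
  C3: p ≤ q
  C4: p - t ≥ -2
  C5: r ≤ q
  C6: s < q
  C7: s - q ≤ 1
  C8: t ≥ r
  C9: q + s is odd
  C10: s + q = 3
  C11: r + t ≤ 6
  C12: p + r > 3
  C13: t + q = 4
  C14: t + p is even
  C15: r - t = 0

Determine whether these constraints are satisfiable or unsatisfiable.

Unsatisfiable

From constraints 2 and 8: t ≥ r ≥ 3. From constraints 1 and 3: q ≥ p ≥ 2. Hence t + q ≥ 5. But constraint 13 requires t + q = 4, and 4 < 5. Contradiction.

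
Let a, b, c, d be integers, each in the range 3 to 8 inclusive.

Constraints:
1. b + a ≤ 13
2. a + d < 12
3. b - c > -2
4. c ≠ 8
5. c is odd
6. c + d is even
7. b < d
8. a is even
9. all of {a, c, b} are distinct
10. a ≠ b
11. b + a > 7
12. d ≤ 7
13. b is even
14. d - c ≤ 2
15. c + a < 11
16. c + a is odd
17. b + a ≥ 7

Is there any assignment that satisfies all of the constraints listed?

Satisfiable

Setting (a, b, c, d) = (4, 6, 5, 7) satisfies everything: constraint 1: b + a = 10; constraint 2: a + d = 11; constraint 3: b - c = 1, and the others follow.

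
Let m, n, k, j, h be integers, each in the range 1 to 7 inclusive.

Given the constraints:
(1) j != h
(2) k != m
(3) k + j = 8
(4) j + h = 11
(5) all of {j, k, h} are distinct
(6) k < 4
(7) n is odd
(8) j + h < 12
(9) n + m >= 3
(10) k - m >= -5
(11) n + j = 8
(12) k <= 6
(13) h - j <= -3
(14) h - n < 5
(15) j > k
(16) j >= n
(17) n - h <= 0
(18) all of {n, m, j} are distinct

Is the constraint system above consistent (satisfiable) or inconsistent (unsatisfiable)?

One satisfying assignment is m = 4, n = 1, k = 1, j = 7, h = 4.
For the less obvious constraints — constraint 3: k + j = 8; constraint 4: j + h = 11; constraint 8: j + h = 11 — and the others hold by inspection.

Satisfiable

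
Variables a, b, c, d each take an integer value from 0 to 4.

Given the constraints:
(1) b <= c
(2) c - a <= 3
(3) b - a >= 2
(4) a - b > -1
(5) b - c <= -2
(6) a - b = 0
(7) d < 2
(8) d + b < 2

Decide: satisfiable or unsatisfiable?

Constraints 2, 3, and 5 give c − b ≥ 2, b − a ≥ 2, a − c ≥ -3.
Adding all 3 inequalities: the left sides telescope to 0, and the right sides sum to 2 + 2 + (-3) = 1. So 0 ≥ 1, which is false.

Unsatisfiable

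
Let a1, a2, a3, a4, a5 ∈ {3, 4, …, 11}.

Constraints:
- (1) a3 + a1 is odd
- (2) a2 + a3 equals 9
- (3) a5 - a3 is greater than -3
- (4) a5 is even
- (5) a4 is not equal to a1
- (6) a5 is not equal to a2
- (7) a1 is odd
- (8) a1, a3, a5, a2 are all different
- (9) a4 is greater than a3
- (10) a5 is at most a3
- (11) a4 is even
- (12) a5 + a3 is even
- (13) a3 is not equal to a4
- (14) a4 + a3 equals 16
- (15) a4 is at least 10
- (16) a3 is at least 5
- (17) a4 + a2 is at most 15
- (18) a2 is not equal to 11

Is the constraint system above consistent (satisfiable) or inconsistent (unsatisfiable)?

Take a1 = 5, a2 = 3, a3 = 6, a4 = 10, a5 = 4. Then constraint 2: a2 + a3 = 9; constraint 3: a5 - a3 = -2, and every other listed constraint is also met.

Satisfiable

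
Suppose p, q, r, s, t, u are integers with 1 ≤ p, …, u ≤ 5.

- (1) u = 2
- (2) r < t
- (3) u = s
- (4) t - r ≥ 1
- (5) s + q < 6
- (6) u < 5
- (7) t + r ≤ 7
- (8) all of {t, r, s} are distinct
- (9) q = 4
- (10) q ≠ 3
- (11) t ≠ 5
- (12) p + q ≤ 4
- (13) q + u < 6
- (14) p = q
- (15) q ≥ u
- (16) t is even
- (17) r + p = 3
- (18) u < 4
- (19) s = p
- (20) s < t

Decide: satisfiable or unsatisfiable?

Constraint 1 fixes u = 2 and constraint 9 fixes q = 4. Constraints 3, 14, and 19 give u = s = p = q, so u = q. But 2 ≠ 4 — contradiction.

Unsatisfiable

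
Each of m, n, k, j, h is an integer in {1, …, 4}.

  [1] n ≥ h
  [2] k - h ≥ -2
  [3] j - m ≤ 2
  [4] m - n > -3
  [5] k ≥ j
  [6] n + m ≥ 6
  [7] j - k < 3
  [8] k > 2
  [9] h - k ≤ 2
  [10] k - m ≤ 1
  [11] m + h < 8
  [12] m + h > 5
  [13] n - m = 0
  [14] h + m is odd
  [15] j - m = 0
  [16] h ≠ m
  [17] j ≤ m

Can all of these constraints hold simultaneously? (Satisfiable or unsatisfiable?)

Try m = 4, n = 4, k = 4, j = 4, h = 3.
Check constraint 2: k - h = 1; constraint 3: j - m = 0; constraint 4: m - n = 0. The remaining constraints are straightforward to verify.

Satisfiable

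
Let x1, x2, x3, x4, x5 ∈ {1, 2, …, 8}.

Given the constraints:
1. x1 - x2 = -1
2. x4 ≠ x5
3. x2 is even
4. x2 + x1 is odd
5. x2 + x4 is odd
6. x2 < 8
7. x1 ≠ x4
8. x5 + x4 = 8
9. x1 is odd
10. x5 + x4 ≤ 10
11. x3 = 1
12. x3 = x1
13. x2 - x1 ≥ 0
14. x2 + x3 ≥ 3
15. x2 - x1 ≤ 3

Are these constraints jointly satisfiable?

Satisfiable

Take x1 = 1, x2 = 2, x3 = 1, x4 = 7, x5 = 1. Then constraint 1: x1 - x2 = -1; constraint 8: x5 + x4 = 8; constraint 10: x5 + x4 = 8, and every other listed constraint is also met.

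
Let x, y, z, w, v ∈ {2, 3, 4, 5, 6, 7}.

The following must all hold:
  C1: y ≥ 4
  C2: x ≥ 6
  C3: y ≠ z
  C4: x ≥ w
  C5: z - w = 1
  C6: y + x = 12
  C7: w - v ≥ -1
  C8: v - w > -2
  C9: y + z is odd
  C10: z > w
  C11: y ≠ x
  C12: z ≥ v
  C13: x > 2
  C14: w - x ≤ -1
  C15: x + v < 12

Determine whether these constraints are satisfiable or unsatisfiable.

Take x = 7, y = 5, z = 4, w = 3, v = 3. Then constraint 5: z - w = 1; constraint 6: y + x = 12, and every other listed constraint is also met.

Satisfiable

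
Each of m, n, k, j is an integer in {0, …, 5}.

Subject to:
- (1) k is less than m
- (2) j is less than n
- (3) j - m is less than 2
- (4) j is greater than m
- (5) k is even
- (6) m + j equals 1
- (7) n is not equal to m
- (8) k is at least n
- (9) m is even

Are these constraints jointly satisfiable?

Unsatisfiable

Constraints 1, 2, 4, and 8 give k < m, m < j, j < n, n ≤ k. Chaining: k < m < j < n ≤ k, which forces k < k — impossible.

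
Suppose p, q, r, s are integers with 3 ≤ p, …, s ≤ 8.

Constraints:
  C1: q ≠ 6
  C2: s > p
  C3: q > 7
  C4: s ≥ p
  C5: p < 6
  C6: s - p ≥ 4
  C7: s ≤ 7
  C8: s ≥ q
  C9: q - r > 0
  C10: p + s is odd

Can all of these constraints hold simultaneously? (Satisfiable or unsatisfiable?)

From constraint 3: q ≥ 8. From constraints 7 and 8: q ≤ s and s ≤ 7, so q ≤ 7. But 7 < 8, so no value of q works.

Unsatisfiable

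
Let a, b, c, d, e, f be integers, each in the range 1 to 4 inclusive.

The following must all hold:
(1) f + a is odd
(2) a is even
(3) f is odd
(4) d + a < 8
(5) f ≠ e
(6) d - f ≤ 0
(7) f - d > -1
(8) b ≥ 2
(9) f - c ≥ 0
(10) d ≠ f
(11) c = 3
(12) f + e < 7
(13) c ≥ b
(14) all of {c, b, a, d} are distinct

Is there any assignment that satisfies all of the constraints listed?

The assignment a = 4, b = 2, c = 3, d = 1, e = 1, f = 3 works:
  constraint 4 holds since d + a = 5.
  constraint 6 holds since d - f = -2.
  constraint 7 holds since f - d = 2.
The rest check out directly.

Satisfiable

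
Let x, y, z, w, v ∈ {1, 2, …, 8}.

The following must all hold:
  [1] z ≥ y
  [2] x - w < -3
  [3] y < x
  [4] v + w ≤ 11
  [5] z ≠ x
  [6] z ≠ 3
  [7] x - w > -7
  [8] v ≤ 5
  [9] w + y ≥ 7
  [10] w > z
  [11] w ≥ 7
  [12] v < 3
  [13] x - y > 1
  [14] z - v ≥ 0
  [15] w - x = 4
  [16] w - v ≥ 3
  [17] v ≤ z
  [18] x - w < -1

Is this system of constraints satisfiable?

One satisfying assignment is x = 3, y = 1, z = 1, w = 7, v = 1.
For the less obvious constraints — constraint 2: x - w = -4; constraint 4: v + w = 8; constraint 7: x - w = -4 — and the others hold by inspection.

Satisfiable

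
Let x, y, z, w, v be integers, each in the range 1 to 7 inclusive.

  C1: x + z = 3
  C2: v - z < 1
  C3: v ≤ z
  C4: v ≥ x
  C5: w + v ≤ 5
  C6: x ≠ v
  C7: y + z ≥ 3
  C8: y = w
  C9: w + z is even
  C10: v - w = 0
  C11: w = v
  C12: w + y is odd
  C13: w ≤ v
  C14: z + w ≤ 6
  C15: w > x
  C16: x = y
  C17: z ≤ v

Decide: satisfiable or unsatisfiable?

From constraints 8, 11, and 16, x = y = w = v, so x = v. But constraint 6 says x ≠ v. Contradiction.

Unsatisfiable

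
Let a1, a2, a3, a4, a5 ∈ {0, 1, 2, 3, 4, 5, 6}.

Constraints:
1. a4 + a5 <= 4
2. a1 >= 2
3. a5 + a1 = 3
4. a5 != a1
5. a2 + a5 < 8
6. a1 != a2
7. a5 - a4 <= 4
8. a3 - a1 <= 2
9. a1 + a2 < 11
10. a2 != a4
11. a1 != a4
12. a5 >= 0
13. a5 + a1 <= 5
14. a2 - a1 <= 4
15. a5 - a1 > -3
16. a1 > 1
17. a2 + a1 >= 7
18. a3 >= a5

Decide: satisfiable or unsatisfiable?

Satisfiable

Take a1 = 2, a2 = 6, a3 = 1, a4 = 0, a5 = 1. Then constraint 1: a4 + a5 = 1; constraint 3: a5 + a1 = 3; constraint 5: a2 + a5 = 7, and every other listed constraint is also met.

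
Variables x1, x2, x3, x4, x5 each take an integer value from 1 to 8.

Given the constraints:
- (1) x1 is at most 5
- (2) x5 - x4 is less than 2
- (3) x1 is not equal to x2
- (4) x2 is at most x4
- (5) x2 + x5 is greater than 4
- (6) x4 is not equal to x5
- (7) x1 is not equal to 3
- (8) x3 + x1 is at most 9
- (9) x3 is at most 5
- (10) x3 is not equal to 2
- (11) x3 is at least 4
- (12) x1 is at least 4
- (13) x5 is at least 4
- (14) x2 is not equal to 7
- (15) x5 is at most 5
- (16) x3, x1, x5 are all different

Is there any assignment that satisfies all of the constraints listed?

Unsatisfiable

Constraints 1, 9, 11, 12, 13, and 15 confine each of x3, x1, x5 to the 2 values {4, 5}.
Constraint 16 requires all 3 of them to be distinct, but only 2 values are available — impossible by the pigeonhole principle.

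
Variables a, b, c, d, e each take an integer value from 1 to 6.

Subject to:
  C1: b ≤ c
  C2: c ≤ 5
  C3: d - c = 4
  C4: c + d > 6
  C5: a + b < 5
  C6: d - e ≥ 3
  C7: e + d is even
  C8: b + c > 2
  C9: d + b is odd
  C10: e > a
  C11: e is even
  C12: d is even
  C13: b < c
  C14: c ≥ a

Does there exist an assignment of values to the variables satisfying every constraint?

Satisfiable

Take a = 1, b = 1, c = 2, d = 6, e = 2. Then constraint 3: d - c = 4; constraint 4: c + d = 8, and every other listed constraint is also met.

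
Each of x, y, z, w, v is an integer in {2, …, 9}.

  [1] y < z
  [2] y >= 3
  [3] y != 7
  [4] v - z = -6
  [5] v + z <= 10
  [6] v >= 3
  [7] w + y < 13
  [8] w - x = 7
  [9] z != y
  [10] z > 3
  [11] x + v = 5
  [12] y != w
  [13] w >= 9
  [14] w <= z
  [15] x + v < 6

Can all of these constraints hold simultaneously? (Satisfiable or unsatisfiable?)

From constraint 6: v ≥ 3. From constraints 13 and 14: z ≥ w ≥ 9. Hence v + z ≥ 12. But constraint 5 requires v + z ≤ 10, and 10 < 12. Contradiction.

Unsatisfiable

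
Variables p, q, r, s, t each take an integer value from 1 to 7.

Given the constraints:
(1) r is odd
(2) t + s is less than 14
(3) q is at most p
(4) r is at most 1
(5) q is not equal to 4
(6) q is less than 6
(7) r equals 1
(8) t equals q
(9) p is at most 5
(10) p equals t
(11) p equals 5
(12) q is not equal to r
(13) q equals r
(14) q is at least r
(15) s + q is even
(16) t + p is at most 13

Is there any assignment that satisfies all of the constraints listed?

Unsatisfiable

Constraint 11 fixes p = 5 and constraint 7 fixes r = 1. Constraints 8, 10, and 13 give p = t = q = r, so p = r. But 5 ≠ 1 — contradiction.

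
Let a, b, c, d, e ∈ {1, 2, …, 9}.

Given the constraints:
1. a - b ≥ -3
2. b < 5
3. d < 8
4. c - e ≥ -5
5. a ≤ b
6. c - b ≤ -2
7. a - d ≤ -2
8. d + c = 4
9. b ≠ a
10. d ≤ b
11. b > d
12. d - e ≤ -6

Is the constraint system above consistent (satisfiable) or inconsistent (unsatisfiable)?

Unsatisfiable

Constraints 1, 4, 6, 7, and 12 give e − d ≥ 6, d − a ≥ 2, a − b ≥ -3, b − c ≥ 2, c − e ≥ -5.
Adding all 5 inequalities: the left sides telescope to 0, and the right sides sum to 6 + 2 + (-3) + 2 + (-5) = 2. So 0 ≥ 2, which is false.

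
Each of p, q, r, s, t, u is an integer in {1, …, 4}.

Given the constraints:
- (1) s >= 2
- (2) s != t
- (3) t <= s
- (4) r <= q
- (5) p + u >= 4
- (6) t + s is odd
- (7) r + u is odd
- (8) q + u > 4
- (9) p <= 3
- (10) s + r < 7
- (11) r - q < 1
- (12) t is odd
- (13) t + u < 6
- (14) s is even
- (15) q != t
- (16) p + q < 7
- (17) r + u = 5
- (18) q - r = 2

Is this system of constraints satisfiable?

Satisfiable

Try p = 1, q = 4, r = 2, s = 2, t = 1, u = 3.
Check constraint 5: p + u = 4; constraint 8: q + u = 7. The remaining constraints are straightforward to verify.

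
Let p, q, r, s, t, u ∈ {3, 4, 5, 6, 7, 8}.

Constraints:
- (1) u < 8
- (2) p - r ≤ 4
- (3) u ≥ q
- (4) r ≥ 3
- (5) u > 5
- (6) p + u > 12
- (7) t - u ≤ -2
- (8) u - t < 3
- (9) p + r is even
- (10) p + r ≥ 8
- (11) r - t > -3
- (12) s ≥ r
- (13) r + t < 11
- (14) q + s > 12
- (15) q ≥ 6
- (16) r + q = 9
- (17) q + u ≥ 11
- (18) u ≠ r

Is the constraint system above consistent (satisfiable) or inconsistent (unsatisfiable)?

Satisfiable

Try p = 7, q = 6, r = 3, s = 7, t = 5, u = 7.
Check constraint 2: p - r = 4; constraint 6: p + u = 14; constraint 7: t - u = -2. The remaining constraints are straightforward to verify.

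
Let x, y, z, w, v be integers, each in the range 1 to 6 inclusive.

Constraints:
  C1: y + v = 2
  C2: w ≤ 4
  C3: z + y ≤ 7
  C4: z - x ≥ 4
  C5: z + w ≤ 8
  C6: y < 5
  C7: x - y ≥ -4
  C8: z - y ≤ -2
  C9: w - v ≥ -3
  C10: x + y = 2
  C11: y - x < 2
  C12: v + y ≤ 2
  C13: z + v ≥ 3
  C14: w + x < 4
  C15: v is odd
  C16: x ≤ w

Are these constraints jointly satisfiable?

Constraints 4, 7, and 8 give z − x ≥ 4, x − y ≥ -4, y − z ≥ 2.
Adding all 3 inequalities: the left sides telescope to 0, and the right sides sum to 4 + (-4) + 2 = 2. So 0 ≥ 2, which is false.

Unsatisfiable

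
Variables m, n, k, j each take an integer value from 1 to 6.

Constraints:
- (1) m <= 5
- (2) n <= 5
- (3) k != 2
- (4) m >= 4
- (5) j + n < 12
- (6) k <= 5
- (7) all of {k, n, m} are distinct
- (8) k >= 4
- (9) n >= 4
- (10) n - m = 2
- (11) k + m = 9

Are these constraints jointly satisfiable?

Constraints 1, 2, 4, 6, 8, and 9 confine each of k, n, m to the 2 values {4, 5}.
Constraint 7 requires all 3 of them to be distinct, but only 2 values are available — impossible by the pigeonhole principle.

Unsatisfiable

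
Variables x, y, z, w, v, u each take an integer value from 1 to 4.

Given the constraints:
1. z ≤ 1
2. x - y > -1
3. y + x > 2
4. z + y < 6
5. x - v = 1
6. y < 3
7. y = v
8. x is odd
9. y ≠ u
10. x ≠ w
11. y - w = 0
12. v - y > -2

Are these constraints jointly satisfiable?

Take x = 3, y = 2, z = 1, w = 2, v = 2, u = 3. Then constraint 2: x - y = 1; constraint 3: y + x = 5, and every other listed constraint is also met.

Satisfiable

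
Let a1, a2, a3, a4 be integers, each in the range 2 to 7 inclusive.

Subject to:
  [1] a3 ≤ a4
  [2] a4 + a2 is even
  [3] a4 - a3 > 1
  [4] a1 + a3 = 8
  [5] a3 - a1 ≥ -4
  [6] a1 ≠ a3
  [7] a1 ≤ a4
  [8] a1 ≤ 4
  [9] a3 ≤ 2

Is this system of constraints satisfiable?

From constraint 8: a1 ≤ 4. From constraint 9: a3 ≤ 2. Hence a1 + a3 ≤ 6. But constraint 4 requires a1 + a3 = 8, and 8 > 6. Contradiction.

Unsatisfiable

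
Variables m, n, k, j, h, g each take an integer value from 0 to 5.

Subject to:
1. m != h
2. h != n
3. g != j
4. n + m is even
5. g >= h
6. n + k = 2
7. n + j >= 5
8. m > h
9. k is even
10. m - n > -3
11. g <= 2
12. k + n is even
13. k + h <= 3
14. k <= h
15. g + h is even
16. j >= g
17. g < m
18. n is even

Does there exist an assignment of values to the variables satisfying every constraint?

Satisfiable

Try m = 2, n = 2, k = 0, j = 3, h = 0, g = 0.
Check constraint 6: n + k = 2; constraint 7: n + j = 5. The remaining constraints are straightforward to verify.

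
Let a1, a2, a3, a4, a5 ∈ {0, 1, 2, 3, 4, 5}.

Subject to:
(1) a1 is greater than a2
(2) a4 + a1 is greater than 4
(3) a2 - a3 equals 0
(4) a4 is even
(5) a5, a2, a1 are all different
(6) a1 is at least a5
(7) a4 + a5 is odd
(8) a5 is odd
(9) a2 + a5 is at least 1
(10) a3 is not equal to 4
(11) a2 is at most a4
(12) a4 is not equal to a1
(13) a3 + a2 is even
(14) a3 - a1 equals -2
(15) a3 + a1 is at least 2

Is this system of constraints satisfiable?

Take a1 = 2, a2 = 0, a3 = 0, a4 = 4, a5 = 1. Then constraint 2: a4 + a1 = 6; constraint 3: a2 - a3 = 0; constraint 9: a2 + a5 = 1, and every other listed constraint is also met.

Satisfiable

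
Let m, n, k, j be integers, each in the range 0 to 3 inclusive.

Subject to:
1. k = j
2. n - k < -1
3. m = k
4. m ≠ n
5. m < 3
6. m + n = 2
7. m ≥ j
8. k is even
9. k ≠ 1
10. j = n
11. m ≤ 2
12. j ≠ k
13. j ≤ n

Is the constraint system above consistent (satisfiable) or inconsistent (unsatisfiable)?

Unsatisfiable

From constraints 1, 3, and 10, m = k = j = n, so m = n. But constraint 4 says m ≠ n. Contradiction.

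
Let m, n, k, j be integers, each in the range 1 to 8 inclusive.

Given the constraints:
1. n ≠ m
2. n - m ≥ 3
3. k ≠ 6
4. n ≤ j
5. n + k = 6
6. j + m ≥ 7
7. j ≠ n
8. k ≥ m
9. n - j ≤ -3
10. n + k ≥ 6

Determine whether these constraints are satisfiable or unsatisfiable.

Satisfiable

The assignment m = 1, n = 4, k = 2, j = 8 works:
  constraint 2 holds since n - m = 3.
  constraint 5 holds since n + k = 6.
The rest check out directly.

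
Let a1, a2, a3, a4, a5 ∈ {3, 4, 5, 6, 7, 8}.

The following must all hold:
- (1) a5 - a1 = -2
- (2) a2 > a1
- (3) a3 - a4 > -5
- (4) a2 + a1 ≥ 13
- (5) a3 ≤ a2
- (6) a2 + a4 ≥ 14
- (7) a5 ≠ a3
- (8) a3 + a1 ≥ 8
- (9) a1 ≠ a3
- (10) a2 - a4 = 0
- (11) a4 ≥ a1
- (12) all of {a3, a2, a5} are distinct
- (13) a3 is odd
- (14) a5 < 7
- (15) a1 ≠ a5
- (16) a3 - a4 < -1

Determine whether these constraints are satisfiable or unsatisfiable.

Satisfiable

The assignment a1 = 6, a2 = 8, a3 = 5, a4 = 8, a5 = 4 works:
  constraint 1 holds since a5 - a1 = -2.
  constraint 3 holds since a3 - a4 = -3.
  constraint 4 holds since a2 + a1 = 14.
The rest check out directly.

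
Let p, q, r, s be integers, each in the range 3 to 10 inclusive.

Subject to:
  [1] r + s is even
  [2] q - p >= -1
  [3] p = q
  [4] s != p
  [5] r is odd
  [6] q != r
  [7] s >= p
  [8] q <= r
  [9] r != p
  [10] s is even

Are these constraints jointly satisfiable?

Unsatisfiable

Constraint 5 makes r odd and constraint 10 makes s even, so r + s must be odd. Constraint 1 says r + s is even — contradiction.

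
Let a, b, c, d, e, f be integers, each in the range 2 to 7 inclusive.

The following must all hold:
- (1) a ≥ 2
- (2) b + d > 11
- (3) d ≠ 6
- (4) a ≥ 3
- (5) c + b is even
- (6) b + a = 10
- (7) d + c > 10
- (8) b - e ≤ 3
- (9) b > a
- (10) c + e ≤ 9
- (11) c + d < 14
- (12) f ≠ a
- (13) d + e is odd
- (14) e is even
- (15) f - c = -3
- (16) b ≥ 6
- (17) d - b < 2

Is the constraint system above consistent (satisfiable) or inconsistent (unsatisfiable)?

The assignment a = 3, b = 7, c = 5, d = 7, e = 4, f = 2 works:
  constraint 2 holds since b + d = 14.
  constraint 6 holds since b + a = 10.
The rest check out directly.

Satisfiable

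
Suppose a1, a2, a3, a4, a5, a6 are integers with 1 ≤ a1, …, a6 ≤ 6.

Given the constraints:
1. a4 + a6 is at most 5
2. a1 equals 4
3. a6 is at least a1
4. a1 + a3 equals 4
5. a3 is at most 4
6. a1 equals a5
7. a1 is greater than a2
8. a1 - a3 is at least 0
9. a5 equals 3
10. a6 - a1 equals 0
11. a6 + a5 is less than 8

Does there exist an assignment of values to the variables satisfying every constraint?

Constraint 2 fixes a1 = 4 and constraint 9 fixes a5 = 3, but constraint 6 requires a1 = a5. Since 4 ≠ 3, contradiction.

Unsatisfiable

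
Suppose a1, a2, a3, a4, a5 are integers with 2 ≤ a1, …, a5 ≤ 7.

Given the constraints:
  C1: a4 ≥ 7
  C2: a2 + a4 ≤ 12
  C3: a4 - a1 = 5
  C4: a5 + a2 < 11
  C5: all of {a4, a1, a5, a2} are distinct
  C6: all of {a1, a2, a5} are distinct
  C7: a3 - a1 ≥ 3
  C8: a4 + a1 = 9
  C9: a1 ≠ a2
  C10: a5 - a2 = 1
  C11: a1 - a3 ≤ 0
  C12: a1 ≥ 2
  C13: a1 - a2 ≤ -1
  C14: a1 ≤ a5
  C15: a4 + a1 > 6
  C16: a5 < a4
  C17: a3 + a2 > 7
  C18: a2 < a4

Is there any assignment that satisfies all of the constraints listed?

One satisfying assignment is a1 = 2, a2 = 4, a3 = 5, a4 = 7, a5 = 5.
For the less obvious constraints — constraint 2: a2 + a4 = 11; constraint 3: a4 - a1 = 5; constraint 4: a5 + a2 = 9 — and the others hold by inspection.

Satisfiable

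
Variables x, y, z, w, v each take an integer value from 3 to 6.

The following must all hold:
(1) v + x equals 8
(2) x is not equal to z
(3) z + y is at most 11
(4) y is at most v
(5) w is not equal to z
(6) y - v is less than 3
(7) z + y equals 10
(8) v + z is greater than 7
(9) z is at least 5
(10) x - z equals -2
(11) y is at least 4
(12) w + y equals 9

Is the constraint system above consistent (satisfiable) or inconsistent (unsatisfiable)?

The assignment x = 3, y = 5, z = 5, w = 4, v = 5 works:
  constraint 1 holds since v + x = 8.
  constraint 3 holds since z + y = 10.
The rest check out directly.

Satisfiable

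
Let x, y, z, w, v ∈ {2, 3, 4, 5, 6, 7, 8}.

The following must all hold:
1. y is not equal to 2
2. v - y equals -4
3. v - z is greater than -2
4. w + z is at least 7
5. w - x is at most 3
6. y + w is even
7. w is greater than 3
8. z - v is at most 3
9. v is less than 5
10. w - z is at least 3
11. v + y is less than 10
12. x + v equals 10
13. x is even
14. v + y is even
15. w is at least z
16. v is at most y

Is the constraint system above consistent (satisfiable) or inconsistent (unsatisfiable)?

Satisfiable

The assignment x = 8, y = 6, z = 2, w = 8, v = 2 works:
  constraint 2 holds since v - y = -4.
  constraint 3 holds since v - z = 0.
The rest check out directly.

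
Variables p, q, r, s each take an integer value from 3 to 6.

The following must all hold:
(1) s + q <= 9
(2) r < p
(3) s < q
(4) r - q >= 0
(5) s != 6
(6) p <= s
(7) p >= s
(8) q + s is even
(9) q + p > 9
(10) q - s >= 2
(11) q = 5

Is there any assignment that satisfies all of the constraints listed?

Constraints 2, 3, 4, and 6 give s < q, q ≤ r, r < p, p ≤ s. Chaining: s < q ≤ r < p ≤ s, which forces s < s — impossible.

Unsatisfiable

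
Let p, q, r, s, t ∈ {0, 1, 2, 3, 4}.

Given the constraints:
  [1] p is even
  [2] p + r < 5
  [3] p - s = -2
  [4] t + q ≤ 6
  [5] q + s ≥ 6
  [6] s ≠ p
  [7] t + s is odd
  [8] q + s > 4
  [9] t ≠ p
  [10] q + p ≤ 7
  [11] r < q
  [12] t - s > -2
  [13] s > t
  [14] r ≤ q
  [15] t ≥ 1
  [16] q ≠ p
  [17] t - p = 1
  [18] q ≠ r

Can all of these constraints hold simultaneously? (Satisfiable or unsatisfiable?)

Satisfiable

Take p = 2, q = 3, r = 1, s = 4, t = 3. Then constraint 2: p + r = 3; constraint 3: p - s = -2, and every other listed constraint is also met.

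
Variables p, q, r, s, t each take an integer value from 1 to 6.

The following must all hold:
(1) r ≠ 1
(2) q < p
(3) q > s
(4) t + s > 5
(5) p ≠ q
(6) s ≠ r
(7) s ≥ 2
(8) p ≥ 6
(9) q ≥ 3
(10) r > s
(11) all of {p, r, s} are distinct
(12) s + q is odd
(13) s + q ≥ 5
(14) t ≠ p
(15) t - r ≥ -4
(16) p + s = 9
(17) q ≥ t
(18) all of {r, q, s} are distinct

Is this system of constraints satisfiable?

Satisfiable

Setting (p, q, r, s, t) = (6, 4, 5, 3, 3) satisfies everything: constraint 4: t + s = 6; constraint 13: s + q = 7, and the others follow.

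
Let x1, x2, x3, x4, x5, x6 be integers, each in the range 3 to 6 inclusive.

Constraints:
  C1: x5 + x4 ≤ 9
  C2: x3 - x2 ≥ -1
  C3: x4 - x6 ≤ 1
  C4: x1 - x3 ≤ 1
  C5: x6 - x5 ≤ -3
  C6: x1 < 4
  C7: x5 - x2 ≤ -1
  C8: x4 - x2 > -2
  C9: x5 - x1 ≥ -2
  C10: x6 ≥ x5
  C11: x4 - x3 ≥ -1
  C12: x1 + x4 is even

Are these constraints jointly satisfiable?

Constraints 2, 3, 5, 7, and 11 give x6 − x4 ≥ -1, x4 − x3 ≥ -1, x3 − x2 ≥ -1, x2 − x5 ≥ 1, x5 − x6 ≥ 3.
Adding all 5 inequalities: the left sides telescope to 0, and the right sides sum to (-1) + (-1) + (-1) + 1 + 3 = 1. So 0 ≥ 1, which is false.

Unsatisfiable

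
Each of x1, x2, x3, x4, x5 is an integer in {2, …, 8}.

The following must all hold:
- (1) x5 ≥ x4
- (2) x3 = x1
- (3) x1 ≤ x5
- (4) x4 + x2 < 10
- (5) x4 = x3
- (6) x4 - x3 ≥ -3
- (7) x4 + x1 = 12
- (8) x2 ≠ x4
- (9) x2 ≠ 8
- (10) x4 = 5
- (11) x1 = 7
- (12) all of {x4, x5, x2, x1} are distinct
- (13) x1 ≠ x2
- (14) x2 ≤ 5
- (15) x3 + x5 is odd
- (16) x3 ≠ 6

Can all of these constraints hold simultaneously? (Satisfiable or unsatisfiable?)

Constraint 10 fixes x4 = 5 and constraint 11 fixes x1 = 7. Constraints 2 and 5 give x4 = x3 = x1, so x4 = x1. But 5 ≠ 7 — contradiction.

Unsatisfiable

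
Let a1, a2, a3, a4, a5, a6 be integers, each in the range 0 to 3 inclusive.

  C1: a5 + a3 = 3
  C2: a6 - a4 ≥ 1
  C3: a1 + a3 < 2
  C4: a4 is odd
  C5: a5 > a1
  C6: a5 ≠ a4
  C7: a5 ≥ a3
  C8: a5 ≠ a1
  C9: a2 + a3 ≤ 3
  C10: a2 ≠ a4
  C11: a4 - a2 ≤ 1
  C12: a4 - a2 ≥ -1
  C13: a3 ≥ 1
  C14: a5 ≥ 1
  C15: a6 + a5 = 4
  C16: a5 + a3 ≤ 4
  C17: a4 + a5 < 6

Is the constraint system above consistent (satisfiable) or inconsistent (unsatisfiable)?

The assignment a1 = 0, a2 = 2, a3 = 1, a4 = 1, a5 = 2, a6 = 2 works:
  constraint 1 holds since a5 + a3 = 3.
  constraint 2 holds since a6 - a4 = 1.
The rest check out directly.

Satisfiable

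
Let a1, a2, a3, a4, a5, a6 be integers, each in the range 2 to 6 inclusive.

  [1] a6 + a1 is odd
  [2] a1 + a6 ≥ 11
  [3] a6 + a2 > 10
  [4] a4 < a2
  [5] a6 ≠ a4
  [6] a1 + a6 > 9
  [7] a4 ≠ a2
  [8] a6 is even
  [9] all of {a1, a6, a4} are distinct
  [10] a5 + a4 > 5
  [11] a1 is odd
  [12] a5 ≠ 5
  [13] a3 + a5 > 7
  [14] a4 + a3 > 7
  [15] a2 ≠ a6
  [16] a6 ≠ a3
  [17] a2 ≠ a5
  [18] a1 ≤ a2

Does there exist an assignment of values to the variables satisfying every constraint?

Satisfiable

Setting (a1, a2, a3, a4, a5, a6) = (5, 5, 4, 4, 4, 6) satisfies everything: constraint 2: a1 + a6 = 11; constraint 3: a6 + a2 = 11; constraint 6: a1 + a6 = 11, and the others follow.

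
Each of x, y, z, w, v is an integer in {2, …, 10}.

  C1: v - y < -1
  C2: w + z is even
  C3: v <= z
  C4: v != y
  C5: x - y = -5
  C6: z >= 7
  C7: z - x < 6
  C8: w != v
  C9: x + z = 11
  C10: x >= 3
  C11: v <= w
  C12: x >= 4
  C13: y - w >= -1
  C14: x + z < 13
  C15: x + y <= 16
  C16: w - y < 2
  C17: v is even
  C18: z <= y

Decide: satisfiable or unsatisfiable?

Satisfiable

One satisfying assignment is x = 4, y = 9, z = 7, w = 9, v = 6.
For the less obvious constraints — constraint 1: v - y = -3; constraint 5: x - y = -5; constraint 7: z - x = 3 — and the others hold by inspection.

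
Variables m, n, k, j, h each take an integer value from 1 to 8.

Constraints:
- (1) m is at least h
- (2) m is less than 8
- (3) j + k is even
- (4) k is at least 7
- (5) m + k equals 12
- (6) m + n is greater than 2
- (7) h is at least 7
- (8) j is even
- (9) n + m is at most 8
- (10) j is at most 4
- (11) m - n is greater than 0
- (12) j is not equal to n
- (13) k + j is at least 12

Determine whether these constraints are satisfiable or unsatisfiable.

From constraints 1 and 7: m ≥ h ≥ 7. From constraint 4: k ≥ 7. Hence m + k ≥ 14. But constraint 5 requires m + k = 12, and 12 < 14. Contradiction.

Unsatisfiable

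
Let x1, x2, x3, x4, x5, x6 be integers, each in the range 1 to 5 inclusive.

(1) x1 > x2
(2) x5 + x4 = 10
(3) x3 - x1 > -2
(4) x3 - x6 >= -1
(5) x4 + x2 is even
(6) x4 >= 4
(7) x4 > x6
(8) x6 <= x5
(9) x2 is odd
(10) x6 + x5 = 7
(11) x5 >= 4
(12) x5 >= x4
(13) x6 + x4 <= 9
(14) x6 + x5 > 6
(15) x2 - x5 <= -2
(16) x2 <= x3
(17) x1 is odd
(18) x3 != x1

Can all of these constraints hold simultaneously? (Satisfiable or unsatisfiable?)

Satisfiable

Setting (x1, x2, x3, x4, x5, x6) = (3, 1, 2, 5, 5, 2) satisfies everything: constraint 2: x5 + x4 = 10; constraint 3: x3 - x1 = -1; constraint 4: x3 - x6 = 0, and the others follow.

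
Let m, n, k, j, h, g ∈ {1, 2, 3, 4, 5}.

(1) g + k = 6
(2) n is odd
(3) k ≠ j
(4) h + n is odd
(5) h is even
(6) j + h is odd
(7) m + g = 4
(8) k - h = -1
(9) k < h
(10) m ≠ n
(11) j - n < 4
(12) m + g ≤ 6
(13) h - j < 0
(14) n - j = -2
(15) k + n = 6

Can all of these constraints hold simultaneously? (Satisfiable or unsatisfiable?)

Satisfiable

One satisfying assignment is m = 1, n = 3, k = 3, j = 5, h = 4, g = 3.
For the less obvious constraints — constraint 1: g + k = 6; constraint 7: m + g = 4; constraint 8: k - h = -1 — and the others hold by inspection.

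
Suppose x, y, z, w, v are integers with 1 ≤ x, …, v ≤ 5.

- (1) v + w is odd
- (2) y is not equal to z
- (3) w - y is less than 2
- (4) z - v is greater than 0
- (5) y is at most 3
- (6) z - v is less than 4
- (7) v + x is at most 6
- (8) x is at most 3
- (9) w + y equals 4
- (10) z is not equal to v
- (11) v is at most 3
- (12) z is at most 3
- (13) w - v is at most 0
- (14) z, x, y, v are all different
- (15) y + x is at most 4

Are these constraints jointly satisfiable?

Unsatisfiable

Constraints 5, 8, 11, and 12 confine each of z, x, y, v to the 3 values {1, …, 3} (the domain already gives each ≥ 1).
Constraint 14 requires all 4 of them to be distinct, but only 3 values are available — impossible by the pigeonhole principle.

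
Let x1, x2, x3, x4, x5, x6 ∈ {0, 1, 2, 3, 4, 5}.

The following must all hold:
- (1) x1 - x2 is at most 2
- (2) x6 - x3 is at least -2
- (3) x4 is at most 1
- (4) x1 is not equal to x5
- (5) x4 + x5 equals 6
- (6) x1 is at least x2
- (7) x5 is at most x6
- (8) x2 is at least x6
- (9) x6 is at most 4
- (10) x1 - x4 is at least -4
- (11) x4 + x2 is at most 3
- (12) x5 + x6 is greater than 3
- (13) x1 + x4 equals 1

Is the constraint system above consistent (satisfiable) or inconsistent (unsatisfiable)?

Unsatisfiable

From constraint 3: x4 ≤ 1. From constraints 7 and 9: x5 ≤ x6 ≤ 4. Hence x4 + x5 ≤ 5. But constraint 5 requires x4 + x5 = 6, and 6 > 5. Contradiction.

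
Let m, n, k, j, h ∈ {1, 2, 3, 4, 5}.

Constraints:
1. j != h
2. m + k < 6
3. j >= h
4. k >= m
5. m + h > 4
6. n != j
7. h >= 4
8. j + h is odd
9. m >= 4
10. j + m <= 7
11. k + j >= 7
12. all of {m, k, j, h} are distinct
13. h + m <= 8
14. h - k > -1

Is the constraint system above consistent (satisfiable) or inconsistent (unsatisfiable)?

From constraints 3 and 7: j ≥ h ≥ 4. From constraint 9: m ≥ 4. Hence j + m ≥ 8. But constraint 10 requires j + m ≤ 7, and 7 < 8. Contradiction.

Unsatisfiable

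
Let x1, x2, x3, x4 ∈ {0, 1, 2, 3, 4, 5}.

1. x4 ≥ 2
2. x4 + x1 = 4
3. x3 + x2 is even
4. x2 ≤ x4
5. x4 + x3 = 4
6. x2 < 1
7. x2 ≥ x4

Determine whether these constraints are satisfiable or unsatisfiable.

Unsatisfiable

From constraints 1 and 7: x2 ≥ x4 and x4 ≥ 2, so x2 ≥ 2. From constraint 6: x2 ≤ 0. But 0 < 2, so no value of x2 works.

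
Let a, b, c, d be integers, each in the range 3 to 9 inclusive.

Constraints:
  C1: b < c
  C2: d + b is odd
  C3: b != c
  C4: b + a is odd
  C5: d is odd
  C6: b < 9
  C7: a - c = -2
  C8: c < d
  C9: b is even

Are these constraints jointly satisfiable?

Satisfiable

Try a = 5, b = 6, c = 7, d = 9.
Check constraint 2: d + b = 15 is odd; constraint 7: a - c = -2. The remaining constraints are straightforward to verify.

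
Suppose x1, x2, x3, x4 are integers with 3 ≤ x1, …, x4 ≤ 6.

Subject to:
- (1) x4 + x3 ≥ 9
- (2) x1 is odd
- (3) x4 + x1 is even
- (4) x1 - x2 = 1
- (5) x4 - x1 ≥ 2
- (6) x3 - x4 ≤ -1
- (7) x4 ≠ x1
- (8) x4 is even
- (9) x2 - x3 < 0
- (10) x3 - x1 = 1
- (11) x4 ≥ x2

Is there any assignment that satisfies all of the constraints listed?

Unsatisfiable

Constraint 8 makes x4 even and constraint 2 makes x1 odd, so x4 + x1 must be odd. Constraint 3 says x4 + x1 is even — contradiction.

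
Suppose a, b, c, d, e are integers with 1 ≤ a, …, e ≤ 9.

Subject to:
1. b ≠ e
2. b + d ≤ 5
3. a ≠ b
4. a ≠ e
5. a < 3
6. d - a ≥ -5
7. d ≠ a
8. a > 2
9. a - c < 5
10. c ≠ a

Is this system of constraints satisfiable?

Unsatisfiable

From constraint 8: a ≥ 3. From constraint 5: a ≤ 2. But 2 < 3, so no value of a works.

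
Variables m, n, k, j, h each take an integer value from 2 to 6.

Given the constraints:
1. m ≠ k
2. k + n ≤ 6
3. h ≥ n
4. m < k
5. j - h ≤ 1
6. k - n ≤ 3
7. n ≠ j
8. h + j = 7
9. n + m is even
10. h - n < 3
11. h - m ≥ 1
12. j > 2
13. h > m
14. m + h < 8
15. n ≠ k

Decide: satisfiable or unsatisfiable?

The assignment m = 2, n = 2, k = 3, j = 4, h = 3 works:
  constraint 2 holds since k + n = 5.
  constraint 5 holds since j - h = 1.
The rest check out directly.

Satisfiable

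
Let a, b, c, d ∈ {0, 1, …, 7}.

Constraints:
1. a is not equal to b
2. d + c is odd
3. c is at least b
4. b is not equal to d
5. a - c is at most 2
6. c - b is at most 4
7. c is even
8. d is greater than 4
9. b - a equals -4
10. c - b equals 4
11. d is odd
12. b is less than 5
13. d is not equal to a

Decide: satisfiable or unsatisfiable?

Satisfiable

Take a = 4, b = 0, c = 4, d = 7. Then constraint 5: a - c = 0; constraint 6: c - b = 4, and every other listed constraint is also met.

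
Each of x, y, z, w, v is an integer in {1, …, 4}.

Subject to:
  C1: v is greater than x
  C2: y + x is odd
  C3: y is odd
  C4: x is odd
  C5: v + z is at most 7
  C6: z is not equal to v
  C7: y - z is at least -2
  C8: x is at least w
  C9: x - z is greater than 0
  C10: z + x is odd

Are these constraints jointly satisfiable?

Constraint 3 makes y odd and constraint 4 makes x odd, so y + x must be even. Constraint 2 says y + x is odd — contradiction.

Unsatisfiable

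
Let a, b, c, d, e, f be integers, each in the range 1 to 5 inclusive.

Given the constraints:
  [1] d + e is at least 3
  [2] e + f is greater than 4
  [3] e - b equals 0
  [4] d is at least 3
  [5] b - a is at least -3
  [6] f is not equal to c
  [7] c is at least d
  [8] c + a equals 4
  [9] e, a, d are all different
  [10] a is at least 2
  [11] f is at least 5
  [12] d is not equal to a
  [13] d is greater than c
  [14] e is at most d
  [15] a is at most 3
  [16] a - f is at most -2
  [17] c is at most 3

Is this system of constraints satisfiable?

Unsatisfiable

From constraints 4 and 7: c ≥ d ≥ 3. From constraint 10: a ≥ 2. Hence c + a ≥ 5. But constraint 8 requires c + a = 4, and 4 < 5. Contradiction.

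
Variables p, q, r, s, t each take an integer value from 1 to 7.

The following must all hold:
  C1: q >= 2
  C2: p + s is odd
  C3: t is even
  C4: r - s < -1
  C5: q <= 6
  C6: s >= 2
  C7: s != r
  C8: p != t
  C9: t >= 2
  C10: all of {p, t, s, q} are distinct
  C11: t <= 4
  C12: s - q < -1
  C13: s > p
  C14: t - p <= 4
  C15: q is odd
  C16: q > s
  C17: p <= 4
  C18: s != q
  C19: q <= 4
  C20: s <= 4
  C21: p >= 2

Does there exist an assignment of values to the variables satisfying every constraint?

Unsatisfiable

Constraints 1, 6, 9, 11, 17, 19, 20, and 21 confine each of p, t, s, q to the 3 values {2, …, 4}.
Constraint 10 requires all 4 of them to be distinct, but only 3 values are available — impossible by the pigeonhole principle.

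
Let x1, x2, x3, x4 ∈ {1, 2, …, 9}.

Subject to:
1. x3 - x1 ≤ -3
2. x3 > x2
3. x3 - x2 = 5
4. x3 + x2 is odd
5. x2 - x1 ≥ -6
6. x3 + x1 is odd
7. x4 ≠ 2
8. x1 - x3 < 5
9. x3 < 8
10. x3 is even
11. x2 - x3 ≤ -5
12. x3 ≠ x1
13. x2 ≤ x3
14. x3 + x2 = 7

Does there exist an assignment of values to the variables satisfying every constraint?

Constraints 1, 5, and 11 give x2 − x1 ≥ -6, x1 − x3 ≥ 3, x3 − x2 ≥ 5.
Adding all 3 inequalities: the left sides telescope to 0, and the right sides sum to (-6) + 3 + 5 = 2. So 0 ≥ 2, which is false.

Unsatisfiable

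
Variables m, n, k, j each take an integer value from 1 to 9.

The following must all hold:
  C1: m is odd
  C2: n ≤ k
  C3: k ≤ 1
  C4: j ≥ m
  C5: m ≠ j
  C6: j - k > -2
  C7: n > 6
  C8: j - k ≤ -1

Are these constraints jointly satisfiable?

From constraint 7: n ≥ 7. From constraints 2 and 3: n ≤ k and k ≤ 1, so n ≤ 1. But 1 < 7, so no value of n works.

Unsatisfiable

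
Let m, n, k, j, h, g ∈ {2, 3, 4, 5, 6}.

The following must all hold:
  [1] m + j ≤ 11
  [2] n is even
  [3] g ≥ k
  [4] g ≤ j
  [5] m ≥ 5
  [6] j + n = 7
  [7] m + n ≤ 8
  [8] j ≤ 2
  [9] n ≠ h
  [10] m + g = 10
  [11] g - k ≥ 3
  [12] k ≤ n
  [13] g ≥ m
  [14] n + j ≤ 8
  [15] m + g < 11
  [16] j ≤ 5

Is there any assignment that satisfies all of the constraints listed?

From constraints 5 and 13: g ≥ m and m ≥ 5, so g ≥ 5. From constraints 4 and 8: g ≤ j and j ≤ 2, so g ≤ 2. But 2 < 5, so no value of g works.

Unsatisfiable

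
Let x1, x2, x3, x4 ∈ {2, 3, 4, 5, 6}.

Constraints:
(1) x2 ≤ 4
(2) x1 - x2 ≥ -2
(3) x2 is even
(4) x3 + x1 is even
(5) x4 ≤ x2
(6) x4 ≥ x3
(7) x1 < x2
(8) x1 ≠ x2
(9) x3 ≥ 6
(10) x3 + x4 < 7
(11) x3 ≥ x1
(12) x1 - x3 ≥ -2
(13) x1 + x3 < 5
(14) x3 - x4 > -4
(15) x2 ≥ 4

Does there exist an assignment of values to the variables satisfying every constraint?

Unsatisfiable

From constraints 6 and 9: x4 ≥ x3 and x3 ≥ 6, so x4 ≥ 6. From constraints 1 and 5: x4 ≤ x2 and x2 ≤ 4, so x4 ≤ 4. But 4 < 6, so no value of x4 works.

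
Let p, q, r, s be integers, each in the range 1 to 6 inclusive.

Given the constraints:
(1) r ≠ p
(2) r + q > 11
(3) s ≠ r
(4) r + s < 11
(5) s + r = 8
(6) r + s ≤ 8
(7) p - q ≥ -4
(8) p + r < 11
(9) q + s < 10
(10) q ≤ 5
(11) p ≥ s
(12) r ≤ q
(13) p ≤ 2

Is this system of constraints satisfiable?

Unsatisfiable

From constraints 11 and 13: s ≤ p ≤ 2. From constraints 10 and 12: r ≤ q ≤ 5. Hence s + r ≤ 7. But constraint 5 requires s + r = 8, and 8 > 7. Contradiction.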